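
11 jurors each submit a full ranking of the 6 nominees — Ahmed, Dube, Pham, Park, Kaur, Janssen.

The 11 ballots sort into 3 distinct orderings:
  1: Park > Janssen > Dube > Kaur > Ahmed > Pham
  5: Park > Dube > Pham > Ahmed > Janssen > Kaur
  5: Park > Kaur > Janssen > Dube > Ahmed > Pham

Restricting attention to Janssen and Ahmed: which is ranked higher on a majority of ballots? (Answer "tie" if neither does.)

Ballots ranking Janssen above Ahmed: 1 + 5 = 6.
Ballots ranking Ahmed above Janssen: 11 − 6 = 5.
Janssen wins the head-to-head 6–5.

Janssen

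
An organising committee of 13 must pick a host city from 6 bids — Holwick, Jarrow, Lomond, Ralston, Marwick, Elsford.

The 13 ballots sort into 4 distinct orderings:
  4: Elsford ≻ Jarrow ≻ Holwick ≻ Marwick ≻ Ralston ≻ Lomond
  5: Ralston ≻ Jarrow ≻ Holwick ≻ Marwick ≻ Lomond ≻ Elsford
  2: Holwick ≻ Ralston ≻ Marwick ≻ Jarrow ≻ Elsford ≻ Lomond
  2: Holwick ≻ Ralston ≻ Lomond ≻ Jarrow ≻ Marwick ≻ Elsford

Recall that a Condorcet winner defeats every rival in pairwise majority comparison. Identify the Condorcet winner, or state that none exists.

none

Pairwise majorities:
Holwick–Jarrow: Jarrow 9–4.
Holwick–Lomond: Holwick 13–0.
Holwick vs Ralston: Holwick, 8–5.
Holwick vs Marwick: Holwick, 13–0.
Holwick vs Elsford: Holwick, 9–4.
Jarrow–Lomond: Jarrow 11–2.
Jarrow–Ralston: Ralston 9–4.
Jarrow–Marwick: Jarrow 11–2.
Jarrow–Elsford: Jarrow 9–4.
Lomond–Ralston: Ralston 13–0.
Lomond vs Marwick: Marwick, 11–2.
Lomond vs Elsford: Lomond wins 7–6.
Ralston vs Marwick: Ralston, 9–4.
Ralston–Elsford: Ralston 9–4.
Marwick vs Elsford: Marwick wins 9–4.
Every city loses at least once (Holwick loses to Jarrow; Jarrow loses to Ralston; Lomond loses to Holwick; Ralston loses to Holwick; Marwick loses to Holwick; Elsford loses to Holwick). The majority relation contains the cycle Holwick → Ralston → Jarrow → Holwick, so there is no Condorcet winner.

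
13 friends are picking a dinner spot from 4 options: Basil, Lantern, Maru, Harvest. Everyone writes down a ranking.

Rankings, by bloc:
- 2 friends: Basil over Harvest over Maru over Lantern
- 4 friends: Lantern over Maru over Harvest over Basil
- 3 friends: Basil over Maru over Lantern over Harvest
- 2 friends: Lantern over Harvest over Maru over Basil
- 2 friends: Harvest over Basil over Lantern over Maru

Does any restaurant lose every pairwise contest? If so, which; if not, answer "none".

Pairwise majorities:
Basil vs Lantern: Basil preferred on 2+3+2 = 7 ballots; Basil wins 7–6.
Basil vs Maru: Basil, 7–6.
Basil vs Harvest: 2+3 = 5 for Basil, 8 for Harvest — Harvest by 8–5.
Lantern vs Maru: Lantern preferred on 4+2+2 = 8 ballots; Lantern wins 8–5.
Lantern vs Harvest: Lantern, 9–4.
Maru vs Harvest: Maru preferred on 4+3 = 7 ballots; Maru wins 7–6.
Every restaurant wins at least one matchup (Basil beats Lantern; Lantern beats Maru; Maru beats Harvest; Harvest beats Basil), so there is no Condorcet loser.

none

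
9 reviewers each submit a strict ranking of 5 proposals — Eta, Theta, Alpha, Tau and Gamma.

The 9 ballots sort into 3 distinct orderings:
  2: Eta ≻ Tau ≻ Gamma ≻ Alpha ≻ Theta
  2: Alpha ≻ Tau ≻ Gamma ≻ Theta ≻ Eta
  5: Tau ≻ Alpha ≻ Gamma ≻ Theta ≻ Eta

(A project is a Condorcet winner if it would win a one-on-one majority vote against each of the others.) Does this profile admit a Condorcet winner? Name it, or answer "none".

Tau

Check each pair by majority over 9 ballots:
Eta vs Theta: Theta wins 7–2.
Eta vs Alpha: Alpha wins 7–2.
Eta–Tau: Tau 7–2.
Eta vs Gamma: Gamma, 7–2.
Theta vs Alpha: Alpha wins 9–0.
Theta vs Tau: Tau, 9–0.
Theta–Gamma: Gamma 9–0.
Alpha vs Tau: Tau wins 7–2.
Alpha vs Gamma: Alpha wins 7–2.
Tau–Gamma: Tau 9–0.
Tau wins every pairwise contest, so Tau is the Condorcet winner.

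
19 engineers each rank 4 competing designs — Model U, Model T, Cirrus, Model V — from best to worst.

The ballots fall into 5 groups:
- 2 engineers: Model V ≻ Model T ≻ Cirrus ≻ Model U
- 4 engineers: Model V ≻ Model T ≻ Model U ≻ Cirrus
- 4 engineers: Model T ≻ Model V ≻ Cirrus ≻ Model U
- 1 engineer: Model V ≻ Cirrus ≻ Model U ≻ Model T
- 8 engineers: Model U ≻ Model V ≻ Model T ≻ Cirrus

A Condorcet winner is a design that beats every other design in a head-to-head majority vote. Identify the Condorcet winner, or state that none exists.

Head-to-head results (19 engineers):
Model U vs Model T: 1+8 = 9 for Model U, 10 for Model T — Model T by 10–9.
Model U vs Cirrus: 4+8 = 12 for Model U, 7 for Cirrus — Model U by 12–7.
Model U vs Model V: 8 to 11, Model V.
Model T vs Cirrus: 2+4+4+8 = 18 for Model T, 1 for Cirrus — Model T by 18–1.
Model T vs Model V: 4 to 15, Model V.
Cirrus vs Model V: Cirrus preferred on 0 ballots; Model V wins 19–0.
Model V wins every pairwise contest, so Model V is the Condorcet winner.

Model V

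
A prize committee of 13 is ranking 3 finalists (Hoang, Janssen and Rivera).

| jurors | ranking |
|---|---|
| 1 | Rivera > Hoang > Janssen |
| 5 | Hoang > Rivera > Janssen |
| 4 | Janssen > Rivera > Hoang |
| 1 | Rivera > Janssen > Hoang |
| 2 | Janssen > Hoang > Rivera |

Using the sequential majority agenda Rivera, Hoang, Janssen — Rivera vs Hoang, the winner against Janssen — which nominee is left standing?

Round 1: Rivera vs Hoang — 6–7, Hoang advances.
Round 2: Hoang vs Janssen — 6–7, Janssen advances.
Janssen survives the agenda.

Janssen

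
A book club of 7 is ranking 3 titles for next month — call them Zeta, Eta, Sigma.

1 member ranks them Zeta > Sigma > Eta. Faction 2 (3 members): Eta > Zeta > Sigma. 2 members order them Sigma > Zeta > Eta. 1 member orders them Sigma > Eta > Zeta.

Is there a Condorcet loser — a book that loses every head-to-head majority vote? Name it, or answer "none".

none

Pairwise majorities:
Zeta–Eta: Eta 4–3.
Zeta vs Sigma: 1+3 = 4 for Zeta, 3 for Sigma — Zeta by 4–3.
Eta vs Sigma: 3 for Eta, 4 for Sigma — Sigma by 4–3.
Each book has at least one pairwise win (Zeta beats Sigma; Eta beats Zeta; Sigma beats Eta) — no Condorcet loser.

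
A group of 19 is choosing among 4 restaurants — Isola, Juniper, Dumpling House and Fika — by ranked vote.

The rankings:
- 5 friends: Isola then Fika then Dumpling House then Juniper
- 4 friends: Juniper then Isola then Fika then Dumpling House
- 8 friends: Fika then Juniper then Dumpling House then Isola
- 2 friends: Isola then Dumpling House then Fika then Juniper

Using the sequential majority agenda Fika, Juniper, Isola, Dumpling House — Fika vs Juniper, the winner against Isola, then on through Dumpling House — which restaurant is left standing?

Isola

Round 1: Fika vs Juniper — 15–4, Fika advances.
Round 2: Fika vs Isola — 8–11, Isola advances.
Round 3: Isola vs Dumpling House — 11–8, Isola advances.
Isola survives the agenda.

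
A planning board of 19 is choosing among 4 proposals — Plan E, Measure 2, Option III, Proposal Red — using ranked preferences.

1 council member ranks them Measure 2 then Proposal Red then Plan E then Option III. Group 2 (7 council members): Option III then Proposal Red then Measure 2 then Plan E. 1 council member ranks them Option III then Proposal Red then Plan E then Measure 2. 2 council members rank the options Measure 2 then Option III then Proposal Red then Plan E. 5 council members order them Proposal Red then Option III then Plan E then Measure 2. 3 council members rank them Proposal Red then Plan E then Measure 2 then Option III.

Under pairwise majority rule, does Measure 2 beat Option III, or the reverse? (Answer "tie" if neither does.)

Option III

Ballots ranking Measure 2 above Option III: 1 + 2 + 3 = 6.
Ballots ranking Option III above Measure 2: 19 − 6 = 13.
Option III wins the head-to-head 13–6.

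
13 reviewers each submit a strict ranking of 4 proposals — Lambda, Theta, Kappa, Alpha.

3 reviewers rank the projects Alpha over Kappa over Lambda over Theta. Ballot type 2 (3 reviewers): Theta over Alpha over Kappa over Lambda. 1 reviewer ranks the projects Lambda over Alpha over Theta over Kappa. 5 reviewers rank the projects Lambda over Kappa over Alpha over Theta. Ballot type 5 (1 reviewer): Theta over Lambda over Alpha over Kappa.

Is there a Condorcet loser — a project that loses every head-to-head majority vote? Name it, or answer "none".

Head-to-head results (13 reviewers):
Lambda vs Theta: 3+1+5 = 9 for Lambda, 4 for Theta — Lambda by 9–4.
Lambda vs Kappa: Lambda preferred on 1+5+1 = 7 ballots; Lambda wins 7–6.
Lambda vs Alpha: Lambda wins 7–6.
Theta vs Kappa: Theta preferred on 3+1+1 = 5 ballots; Kappa wins 8–5.
Theta vs Alpha: Alpha wins 9–4.
Kappa vs Alpha: Kappa is ranked higher on 5 ballots, Alpha on 8. Alpha wins 8–5.
Only Theta has no wins; Theta is the Condorcet loser.

Theta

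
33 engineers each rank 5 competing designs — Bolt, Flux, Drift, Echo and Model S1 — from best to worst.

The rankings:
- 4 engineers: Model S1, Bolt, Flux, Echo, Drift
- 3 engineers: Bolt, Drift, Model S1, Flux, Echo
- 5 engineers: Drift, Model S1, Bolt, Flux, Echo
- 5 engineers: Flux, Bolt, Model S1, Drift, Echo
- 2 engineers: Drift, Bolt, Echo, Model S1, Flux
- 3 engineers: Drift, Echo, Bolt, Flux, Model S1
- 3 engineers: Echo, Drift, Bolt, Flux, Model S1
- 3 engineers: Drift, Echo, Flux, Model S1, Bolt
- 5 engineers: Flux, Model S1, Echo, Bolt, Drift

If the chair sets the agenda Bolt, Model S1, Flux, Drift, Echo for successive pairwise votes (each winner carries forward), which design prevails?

Drift

Round 1: Bolt vs Model S1 — 16–17, Model S1 advances.
Round 2: Model S1 vs Flux — 14–19, Flux advances.
Round 3: Flux vs Drift — 14–19, Drift advances.
Round 4: Drift vs Echo — 21–12, Drift advances.
Drift survives the agenda.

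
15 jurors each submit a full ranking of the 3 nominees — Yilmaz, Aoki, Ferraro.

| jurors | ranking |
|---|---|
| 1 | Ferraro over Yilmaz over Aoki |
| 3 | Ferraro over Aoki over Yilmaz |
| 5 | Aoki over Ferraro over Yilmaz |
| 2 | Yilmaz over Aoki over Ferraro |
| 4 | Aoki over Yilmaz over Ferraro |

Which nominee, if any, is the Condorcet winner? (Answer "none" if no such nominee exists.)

Aoki

Pairwise majorities:
Yilmaz vs Aoki: Aoki, 12–3.
Yilmaz vs Ferraro: Ferraro wins 9–6.
Aoki vs Ferraro: Aoki, 11–4.
Aoki beats each of Yilmaz, Ferraro — Aoki is the Condorcet winner.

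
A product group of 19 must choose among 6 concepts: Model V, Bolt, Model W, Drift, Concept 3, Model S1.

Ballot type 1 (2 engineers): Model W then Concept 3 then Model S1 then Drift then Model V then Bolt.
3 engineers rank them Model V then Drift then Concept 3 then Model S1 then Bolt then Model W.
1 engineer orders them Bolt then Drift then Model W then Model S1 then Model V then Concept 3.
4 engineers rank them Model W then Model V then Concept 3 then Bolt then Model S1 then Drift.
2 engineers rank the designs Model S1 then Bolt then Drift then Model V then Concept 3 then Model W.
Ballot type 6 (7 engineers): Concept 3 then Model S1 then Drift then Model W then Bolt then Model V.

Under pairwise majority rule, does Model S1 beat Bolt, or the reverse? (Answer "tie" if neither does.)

Ballots ranking Model S1 above Bolt: 2 + 3 + 2 + 7 = 14.
Ballots ranking Bolt above Model S1: 19 − 14 = 5.
Model S1 wins the head-to-head 14–5.

Model S1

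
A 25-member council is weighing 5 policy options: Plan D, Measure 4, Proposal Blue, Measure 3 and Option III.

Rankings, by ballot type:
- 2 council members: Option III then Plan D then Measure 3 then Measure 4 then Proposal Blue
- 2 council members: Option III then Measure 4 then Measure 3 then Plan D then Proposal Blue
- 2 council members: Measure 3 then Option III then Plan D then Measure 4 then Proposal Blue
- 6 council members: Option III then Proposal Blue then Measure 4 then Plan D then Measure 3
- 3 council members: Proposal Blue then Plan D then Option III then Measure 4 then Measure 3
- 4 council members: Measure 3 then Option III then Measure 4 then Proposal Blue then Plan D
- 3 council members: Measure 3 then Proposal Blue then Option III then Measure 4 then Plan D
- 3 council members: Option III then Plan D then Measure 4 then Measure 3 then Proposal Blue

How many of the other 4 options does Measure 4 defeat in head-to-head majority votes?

3

Measure 4 against each rival (25 council members):
Measure 4 vs Plan D: 2+6+4+3 = 15 for Measure 4, 10 for Plan D — Measure 4 by 15–10.
Measure 4 vs Proposal Blue: Measure 4 preferred on 2+2+2+4+3 = 13 ballots; Measure 4 wins 13–12.
Measure 4 vs Measure 3: 14 to 11, Measure 4.
Measure 4 vs Option III: 0 for Measure 4, 25 for Option III — Option III by 25–0.
Measure 4 beats Plan D, Proposal Blue, Measure 3; loses to Option III — 3 pairwise wins.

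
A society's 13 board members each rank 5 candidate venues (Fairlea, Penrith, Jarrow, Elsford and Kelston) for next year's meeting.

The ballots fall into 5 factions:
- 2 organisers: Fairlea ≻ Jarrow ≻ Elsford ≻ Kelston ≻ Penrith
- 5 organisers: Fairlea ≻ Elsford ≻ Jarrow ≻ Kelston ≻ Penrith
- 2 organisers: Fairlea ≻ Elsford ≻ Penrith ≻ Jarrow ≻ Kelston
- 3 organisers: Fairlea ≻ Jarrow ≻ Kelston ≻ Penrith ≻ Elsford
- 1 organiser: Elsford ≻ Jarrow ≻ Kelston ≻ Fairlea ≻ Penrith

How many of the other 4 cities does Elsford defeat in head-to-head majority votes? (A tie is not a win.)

3

Elsford against each rival (13 organisers):
Elsford vs Fairlea: 1 for Elsford, 12 for Fairlea — Fairlea by 12–1.
Elsford vs Penrith: Elsford preferred on 2+5+2+1 = 10 ballots; Elsford wins 10–3.
Elsford vs Jarrow: 8 to 5, Elsford.
Elsford vs Kelston: Elsford is ranked higher on 2+5+2+1 = 10 ballots, Kelston on 3. Elsford wins 10–3.
Elsford beats Penrith, Jarrow, Kelston; loses to Fairlea — 3 pairwise wins.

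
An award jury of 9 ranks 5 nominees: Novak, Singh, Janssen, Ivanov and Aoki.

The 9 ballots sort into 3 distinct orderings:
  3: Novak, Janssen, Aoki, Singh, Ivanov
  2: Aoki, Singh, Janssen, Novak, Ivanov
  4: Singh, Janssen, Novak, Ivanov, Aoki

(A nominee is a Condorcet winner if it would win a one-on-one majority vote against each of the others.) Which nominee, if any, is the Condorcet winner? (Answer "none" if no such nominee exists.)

Head-to-head results (9 jurors):
Novak–Singh: Singh 6–3.
Novak vs Janssen: Janssen wins 6–3.
Novak vs Ivanov: Novak, 9–0.
Novak–Aoki: Novak 7–2.
Singh vs Janssen: Singh, 6–3.
Singh vs Ivanov: Singh wins 9–0.
Singh–Aoki: Aoki 5–4.
Janssen vs Ivanov: Janssen wins 9–0.
Janssen vs Aoki: Janssen, 7–2.
Ivanov vs Aoki: Aoki, 5–4.
No nominee is unbeaten: Novak loses to Singh; Singh loses to Aoki; Janssen loses to Singh; Ivanov loses to Novak; Aoki loses to Novak. In particular Novak → Aoki → Singh → Novak is a majority cycle — no Condorcet winner exists.

none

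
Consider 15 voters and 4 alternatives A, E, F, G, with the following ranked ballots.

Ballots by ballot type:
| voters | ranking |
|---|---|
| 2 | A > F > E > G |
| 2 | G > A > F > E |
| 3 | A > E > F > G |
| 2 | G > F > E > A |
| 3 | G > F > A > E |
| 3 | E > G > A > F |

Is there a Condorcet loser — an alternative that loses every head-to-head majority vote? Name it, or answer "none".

none

Pairwise majorities:
A–E: A 10–5.
A vs F: A, 10–5.
A–G: G 10–5.
E–F: F 9–6.
E–G: E 8–7.
F vs G: 5 to 10, G.
Every alternative wins at least one matchup (A beats E; E beats G; F beats E; G beats A), so there is no Condorcet loser.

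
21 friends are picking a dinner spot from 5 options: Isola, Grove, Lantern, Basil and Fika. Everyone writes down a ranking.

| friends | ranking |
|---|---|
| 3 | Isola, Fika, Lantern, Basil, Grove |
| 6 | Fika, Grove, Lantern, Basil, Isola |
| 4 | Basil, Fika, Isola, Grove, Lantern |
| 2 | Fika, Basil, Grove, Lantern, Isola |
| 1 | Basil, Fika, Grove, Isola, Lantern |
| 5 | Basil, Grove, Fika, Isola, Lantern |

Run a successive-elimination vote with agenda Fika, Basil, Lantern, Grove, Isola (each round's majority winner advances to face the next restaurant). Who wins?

Round 1: Fika vs Basil — 11–10, Fika advances.
Round 2: Fika vs Lantern — 21–0, Fika advances.
Round 3: Fika vs Grove — 16–5, Fika advances.
Round 4: Fika vs Isola — 18–3, Fika advances.
The agenda winner is Fika.

Fika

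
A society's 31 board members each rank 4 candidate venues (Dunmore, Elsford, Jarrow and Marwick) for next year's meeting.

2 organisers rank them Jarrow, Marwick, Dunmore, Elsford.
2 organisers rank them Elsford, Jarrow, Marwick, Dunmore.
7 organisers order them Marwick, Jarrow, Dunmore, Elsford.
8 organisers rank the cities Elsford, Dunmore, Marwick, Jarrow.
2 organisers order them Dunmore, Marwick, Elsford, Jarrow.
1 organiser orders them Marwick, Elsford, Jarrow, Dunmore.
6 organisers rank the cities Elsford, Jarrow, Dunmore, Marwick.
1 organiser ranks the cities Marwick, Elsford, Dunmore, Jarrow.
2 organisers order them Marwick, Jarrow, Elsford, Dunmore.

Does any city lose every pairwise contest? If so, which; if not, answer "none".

none

Head-to-head results (31 organisers):
Dunmore–Elsford: Elsford 20–11.
Dunmore vs Jarrow: Dunmore preferred on 8+2+1 = 11 ballots; Jarrow wins 20–11.
Dunmore vs Marwick: Dunmore preferred on 8+2+6 = 16 ballots; Dunmore wins 16–15.
Elsford vs Jarrow: 20 to 11, Elsford.
Elsford vs Marwick: 2+8+6 = 16 for Elsford, 15 for Marwick — Elsford by 16–15.
Jarrow vs Marwick: Jarrow is ranked higher on 2+2+6 = 10 ballots, Marwick on 21. Marwick wins 21–10.
Every city wins at least one matchup (Dunmore beats Marwick; Elsford beats Dunmore; Jarrow beats Dunmore; Marwick beats Jarrow), so there is no Condorcet loser.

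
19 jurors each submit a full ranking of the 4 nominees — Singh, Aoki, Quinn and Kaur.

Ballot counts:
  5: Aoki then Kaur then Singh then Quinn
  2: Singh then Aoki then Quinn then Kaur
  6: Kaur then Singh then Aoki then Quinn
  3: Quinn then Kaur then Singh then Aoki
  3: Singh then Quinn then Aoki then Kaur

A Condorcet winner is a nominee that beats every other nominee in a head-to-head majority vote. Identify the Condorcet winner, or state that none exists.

Pairwise majorities:
Singh vs Aoki: Singh preferred on 2+6+3+3 = 14 ballots; Singh wins 14–5.
Singh vs Quinn: Singh is ranked higher on 5+2+6+3 = 16 ballots, Quinn on 3. Singh wins 16–3.
Singh vs Kaur: Singh is ranked higher on 2+3 = 5 ballots, Kaur on 14. Kaur wins 14–5.
Aoki vs Quinn: 5+2+6 = 13 for Aoki, 6 for Quinn — Aoki by 13–6.
Aoki vs Kaur: 10 to 9, Aoki.
Quinn vs Kaur: 2+3+3 = 8 for Quinn, 11 for Kaur — Kaur by 11–8.
No nominee is unbeaten: Singh loses to Kaur; Aoki loses to Singh; Quinn loses to Singh; Kaur loses to Aoki. In particular Singh → Aoki → Kaur → Singh is a majority cycle — no Condorcet winner exists.

none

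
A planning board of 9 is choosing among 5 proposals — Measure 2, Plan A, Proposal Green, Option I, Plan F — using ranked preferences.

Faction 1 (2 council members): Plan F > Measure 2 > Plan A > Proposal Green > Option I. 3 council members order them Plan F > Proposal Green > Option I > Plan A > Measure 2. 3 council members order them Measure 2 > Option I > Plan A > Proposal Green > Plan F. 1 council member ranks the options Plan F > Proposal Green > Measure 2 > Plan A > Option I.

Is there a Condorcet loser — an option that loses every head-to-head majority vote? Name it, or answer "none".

none

Head-to-head results (9 council members):
Measure 2 vs Plan A: 2+3+1 = 6 for Measure 2, 3 for Plan A — Measure 2 by 6–3.
Measure 2 vs Proposal Green: Measure 2 is ranked higher on 2+3 = 5 ballots, Proposal Green on 4. Measure 2 wins 5–4.
Measure 2 vs Option I: Measure 2, 6–3.
Measure 2–Plan F: Plan F 6–3.
Plan A vs Proposal Green: Plan A is ranked higher on 2+3 = 5 ballots, Proposal Green on 4. Plan A wins 5–4.
Plan A vs Option I: 2+1 = 3 for Plan A, 6 for Option I — Option I by 6–3.
Plan A vs Plan F: Plan F wins 6–3.
Proposal Green vs Option I: 2+3+1 = 6 for Proposal Green, 3 for Option I — Proposal Green by 6–3.
Proposal Green vs Plan F: Proposal Green is ranked higher on 3 ballots, Plan F on 6. Plan F wins 6–3.
Option I–Plan F: Plan F 6–3.
Every option wins at least one matchup (Measure 2 beats Plan A; Plan A beats Proposal Green; Proposal Green beats Option I; Option I beats Plan A; Plan F beats Measure 2), so there is no Condorcet loser.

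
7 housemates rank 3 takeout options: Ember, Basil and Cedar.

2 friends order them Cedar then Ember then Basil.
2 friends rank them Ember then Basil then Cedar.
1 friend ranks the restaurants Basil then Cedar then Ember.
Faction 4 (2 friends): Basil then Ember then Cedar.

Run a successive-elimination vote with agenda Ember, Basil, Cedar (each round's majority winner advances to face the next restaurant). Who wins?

Round 1: Ember vs Basil — 4–3, Ember advances.
Round 2: Ember vs Cedar — 4–3, Ember advances.
The agenda winner is Ember.

Ember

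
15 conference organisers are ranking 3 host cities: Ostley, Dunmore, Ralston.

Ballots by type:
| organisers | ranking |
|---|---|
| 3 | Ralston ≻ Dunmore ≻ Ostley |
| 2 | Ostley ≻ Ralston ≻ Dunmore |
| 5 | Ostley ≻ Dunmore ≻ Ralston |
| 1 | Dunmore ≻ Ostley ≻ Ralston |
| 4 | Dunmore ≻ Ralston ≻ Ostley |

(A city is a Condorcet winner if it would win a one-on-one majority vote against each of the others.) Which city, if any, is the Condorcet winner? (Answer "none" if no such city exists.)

Pairwise majorities:
Ostley vs Dunmore: Ostley is ranked higher on 2+5 = 7 ballots, Dunmore on 8. Dunmore wins 8–7.
Ostley vs Ralston: Ostley wins 8–7.
Dunmore vs Ralston: Dunmore, 10–5.
Dunmore beats each of Ostley, Ralston — Dunmore is the Condorcet winner.

Dunmore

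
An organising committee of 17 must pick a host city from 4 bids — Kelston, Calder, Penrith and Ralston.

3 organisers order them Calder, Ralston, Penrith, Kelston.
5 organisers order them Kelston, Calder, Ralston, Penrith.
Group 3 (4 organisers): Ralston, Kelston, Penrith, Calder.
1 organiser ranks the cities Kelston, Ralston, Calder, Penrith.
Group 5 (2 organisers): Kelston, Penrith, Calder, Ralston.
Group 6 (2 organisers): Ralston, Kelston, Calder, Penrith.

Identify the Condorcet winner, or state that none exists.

Head-to-head results (17 organisers):
Kelston vs Calder: Kelston wins 14–3.
Kelston vs Penrith: Kelston, 14–3.
Kelston vs Ralston: Ralston, 9–8.
Calder vs Penrith: Calder wins 11–6.
Calder vs Ralston: Calder wins 10–7.
Penrith–Ralston: Ralston 15–2.
No city is unbeaten: Kelston loses to Ralston; Calder loses to Kelston; Penrith loses to Kelston; Ralston loses to Calder. In particular Kelston → Calder → Ralston → Kelston is a majority cycle — no Condorcet winner exists.

none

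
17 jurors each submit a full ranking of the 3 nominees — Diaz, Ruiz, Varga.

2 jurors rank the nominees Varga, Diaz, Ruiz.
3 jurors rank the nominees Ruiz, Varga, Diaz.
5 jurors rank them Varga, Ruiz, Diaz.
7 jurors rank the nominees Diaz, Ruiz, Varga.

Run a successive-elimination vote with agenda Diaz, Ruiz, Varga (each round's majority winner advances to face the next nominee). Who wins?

Varga

Round 1: Diaz vs Ruiz — 9–8, Diaz advances.
Round 2: Diaz vs Varga — 7–10, Varga advances.
Varga survives the agenda.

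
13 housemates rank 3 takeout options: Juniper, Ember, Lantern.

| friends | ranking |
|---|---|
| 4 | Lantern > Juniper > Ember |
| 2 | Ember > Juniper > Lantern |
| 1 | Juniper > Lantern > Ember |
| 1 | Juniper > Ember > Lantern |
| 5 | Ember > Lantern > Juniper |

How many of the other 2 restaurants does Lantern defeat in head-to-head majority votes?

1

Lantern against each rival (13 friends):
Lantern vs Juniper: Lantern preferred on 4+5 = 9 ballots; Lantern wins 9–4.
Lantern vs Ember: 5 to 8, Ember.
Lantern beats Juniper; loses to Ember — 1 pairwise win.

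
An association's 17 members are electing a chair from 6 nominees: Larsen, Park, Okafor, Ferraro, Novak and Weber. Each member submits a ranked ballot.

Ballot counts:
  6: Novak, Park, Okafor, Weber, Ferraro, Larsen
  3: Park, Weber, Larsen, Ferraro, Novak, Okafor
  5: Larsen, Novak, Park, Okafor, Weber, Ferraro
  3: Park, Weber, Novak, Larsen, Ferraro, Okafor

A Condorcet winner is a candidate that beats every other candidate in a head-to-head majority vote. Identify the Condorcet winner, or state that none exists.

Novak

Check each pair by majority over 17 ballots:
Larsen vs Park: Park wins 12–5.
Larsen vs Okafor: Larsen wins 11–6.
Larsen vs Ferraro: Larsen, 11–6.
Larsen vs Novak: Novak wins 9–8.
Larsen vs Weber: Weber, 12–5.
Park vs Okafor: Park, 17–0.
Park vs Ferraro: Park, 17–0.
Park–Novak: Novak 11–6.
Park vs Weber: Park wins 17–0.
Okafor vs Ferraro: Okafor wins 11–6.
Okafor–Novak: Novak 17–0.
Okafor vs Weber: Okafor wins 11–6.
Ferraro–Novak: Novak 14–3.
Ferraro vs Weber: Weber wins 17–0.
Novak–Weber: Novak 11–6.
Novak wins every pairwise contest, so Novak is the Condorcet winner.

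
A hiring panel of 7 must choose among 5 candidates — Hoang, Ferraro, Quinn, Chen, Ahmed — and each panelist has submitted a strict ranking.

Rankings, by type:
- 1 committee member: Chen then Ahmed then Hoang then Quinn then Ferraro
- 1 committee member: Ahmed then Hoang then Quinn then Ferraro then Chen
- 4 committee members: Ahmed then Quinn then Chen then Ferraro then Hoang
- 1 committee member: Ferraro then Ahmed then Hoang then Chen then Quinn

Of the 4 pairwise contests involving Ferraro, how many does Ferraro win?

1

Ferraro against each rival (7 committee members):
Ferraro vs Hoang: Ferraro preferred on 4+1 = 5 ballots; Ferraro wins 5–2.
Ferraro vs Quinn: Ferraro is ranked higher on 1 ballot, Quinn on 6. Quinn wins 6–1.
Ferraro vs Chen: 2 to 5, Chen.
Ferraro–Ahmed: Ahmed 6–1.
Ferraro beats Hoang; loses to Quinn, Chen, Ahmed — 1 pairwise win.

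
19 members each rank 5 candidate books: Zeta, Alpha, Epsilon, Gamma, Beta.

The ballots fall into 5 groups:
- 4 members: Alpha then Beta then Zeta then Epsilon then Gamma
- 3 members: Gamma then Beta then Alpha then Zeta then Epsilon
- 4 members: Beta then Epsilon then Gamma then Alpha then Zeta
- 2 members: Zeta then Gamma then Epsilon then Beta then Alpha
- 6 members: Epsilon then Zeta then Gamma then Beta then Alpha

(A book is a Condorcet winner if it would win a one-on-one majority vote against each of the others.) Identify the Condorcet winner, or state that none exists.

Head-to-head results (19 members):
Zeta vs Alpha: Alpha, 11–8.
Zeta vs Epsilon: Epsilon wins 10–9.
Zeta–Gamma: Zeta 12–7.
Zeta–Beta: Beta 11–8.
Alpha vs Epsilon: Epsilon, 12–7.
Alpha–Gamma: Gamma 15–4.
Alpha–Beta: Beta 15–4.
Epsilon–Gamma: Epsilon 14–5.
Epsilon vs Beta: Beta wins 11–8.
Gamma–Beta: Gamma 11–8.
Each book drops at least one matchup (Zeta loses to Alpha; Alpha loses to Epsilon; Epsilon loses to Beta; Gamma loses to Zeta; Beta loses to Gamma); the cycle Zeta → Gamma → Alpha → Zeta rules out a Condorcet winner.

none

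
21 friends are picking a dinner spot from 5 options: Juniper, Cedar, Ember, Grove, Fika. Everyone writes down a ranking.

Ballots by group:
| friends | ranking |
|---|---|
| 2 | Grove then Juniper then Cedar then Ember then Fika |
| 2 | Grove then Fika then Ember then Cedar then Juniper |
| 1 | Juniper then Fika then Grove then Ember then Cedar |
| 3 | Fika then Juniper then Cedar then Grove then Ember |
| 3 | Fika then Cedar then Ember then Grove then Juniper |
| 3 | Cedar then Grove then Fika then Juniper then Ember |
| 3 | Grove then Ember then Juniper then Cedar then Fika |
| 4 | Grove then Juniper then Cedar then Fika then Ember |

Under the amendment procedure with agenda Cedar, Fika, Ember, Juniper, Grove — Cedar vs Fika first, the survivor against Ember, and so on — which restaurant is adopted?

Round 1: Cedar vs Fika — 12–9, Cedar advances.
Round 2: Cedar vs Ember — 15–6, Cedar advances.
Round 3: Cedar vs Juniper — 8–13, Juniper advances.
Round 4: Juniper vs Grove — 4–17, Grove advances.
Grove survives the agenda.

Grove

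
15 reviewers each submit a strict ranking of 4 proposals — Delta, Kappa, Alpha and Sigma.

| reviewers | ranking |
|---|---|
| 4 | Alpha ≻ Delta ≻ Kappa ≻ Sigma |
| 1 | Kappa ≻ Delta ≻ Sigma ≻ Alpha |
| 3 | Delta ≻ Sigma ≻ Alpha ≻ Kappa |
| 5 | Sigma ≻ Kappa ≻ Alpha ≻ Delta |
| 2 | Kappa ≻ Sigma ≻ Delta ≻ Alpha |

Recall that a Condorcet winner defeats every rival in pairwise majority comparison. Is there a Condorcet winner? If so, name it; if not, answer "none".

none

Check each pair by majority over 15 ballots:
Delta vs Kappa: Kappa wins 8–7.
Delta–Alpha: Alpha 9–6.
Delta vs Sigma: Delta wins 8–7.
Kappa vs Alpha: Kappa, 8–7.
Kappa vs Sigma: Sigma wins 8–7.
Alpha vs Sigma: Sigma, 11–4.
No project is unbeaten: Delta loses to Kappa; Kappa loses to Sigma; Alpha loses to Kappa; Sigma loses to Delta. In particular Delta > Sigma > Kappa > Delta is a majority cycle — no Condorcet winner exists.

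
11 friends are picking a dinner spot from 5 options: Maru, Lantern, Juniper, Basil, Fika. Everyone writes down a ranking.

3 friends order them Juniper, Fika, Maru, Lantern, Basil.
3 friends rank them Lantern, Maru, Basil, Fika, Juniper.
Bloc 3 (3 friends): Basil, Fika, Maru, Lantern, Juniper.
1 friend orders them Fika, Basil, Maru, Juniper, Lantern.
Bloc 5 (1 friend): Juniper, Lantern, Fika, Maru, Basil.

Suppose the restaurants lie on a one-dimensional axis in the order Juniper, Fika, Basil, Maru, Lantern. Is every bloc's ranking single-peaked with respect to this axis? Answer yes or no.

no

Axis positions: Juniper=1, Fika=2, Basil=3, Maru=4, Lantern=5.
Bloc 1: ranking walks positions 1-2-4-5-3; Maru is ranked above Basil even though Basil lies between Maru and the peak Juniper on the axis — preferences dip and rise again. Not single-peaked.
Bloc 2 (peak Lantern at position 5): ranking walks positions 5-4-3-2-1, expanding outward from the peak — single-peaked.
Bloc 3 (peak Basil at position 3): ranking walks positions 3-2-4-5-1, expanding outward from the peak — single-peaked.
Bloc 4 (peak Fika at position 2): ranking walks positions 2-3-4-1-5, expanding outward from the peak — single-peaked.
Bloc 5: ranking walks positions 1-5-2-4-3; Lantern is ranked above Fika even though Fika lies between Lantern and the peak Juniper on the axis — preferences dip and rise again. Not single-peaked.
Bloc 1 violates single-peakedness, so the profile is not single-peaked on this axis.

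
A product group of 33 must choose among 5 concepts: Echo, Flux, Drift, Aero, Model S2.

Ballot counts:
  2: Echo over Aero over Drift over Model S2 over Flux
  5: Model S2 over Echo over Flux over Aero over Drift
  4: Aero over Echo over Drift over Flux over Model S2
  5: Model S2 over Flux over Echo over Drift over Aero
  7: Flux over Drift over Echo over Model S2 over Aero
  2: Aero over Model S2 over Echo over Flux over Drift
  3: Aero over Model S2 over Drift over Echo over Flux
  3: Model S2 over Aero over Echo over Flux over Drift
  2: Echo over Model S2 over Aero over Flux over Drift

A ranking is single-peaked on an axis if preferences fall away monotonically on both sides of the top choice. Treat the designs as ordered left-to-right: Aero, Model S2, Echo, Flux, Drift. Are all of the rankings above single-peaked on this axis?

Axis positions: Aero=1, Model S2=2, Echo=3, Flux=4, Drift=5.
Bloc 1: ranking walks positions 3-1-5-2-4; Aero is ranked above Model S2 even though Model S2 lies between Aero and the peak Echo on the axis — preferences dip and rise again. Not single-peaked.
Bloc 2 (peak Model S2 at position 2): ranking walks positions 2-3-4-1-5, expanding outward from the peak — single-peaked.
Bloc 3: ranking walks positions 1-3-5-4-2; Echo is ranked above Model S2 even though Model S2 lies between Echo and the peak Aero on the axis — preferences dip and rise again. Not single-peaked.
Bloc 4: ranking walks positions 2-4-3-5-1; Flux is ranked above Echo even though Echo lies between Flux and the peak Model S2 on the axis — preferences dip and rise again. Not single-peaked.
Bloc 5 (peak Flux at position 4): ranking walks positions 4-5-3-2-1, expanding outward from the peak — single-peaked.
Bloc 6 (peak Aero at position 1): ranking walks positions 1-2-3-4-5, expanding outward from the peak — single-peaked.
Bloc 7: ranking walks positions 1-2-5-3-4; Drift is ranked above Echo even though Echo lies between Drift and the peak Aero on the axis — preferences dip and rise again. Not single-peaked.
Bloc 8 (peak Model S2 at position 2): ranking walks positions 2-1-3-4-5, expanding outward from the peak — single-peaked.
Bloc 9 (peak Echo at position 3): ranking walks positions 3-2-1-4-5, expanding outward from the peak — single-peaked.
Bloc 1 violates single-peakedness, so the profile is not single-peaked on this axis.

no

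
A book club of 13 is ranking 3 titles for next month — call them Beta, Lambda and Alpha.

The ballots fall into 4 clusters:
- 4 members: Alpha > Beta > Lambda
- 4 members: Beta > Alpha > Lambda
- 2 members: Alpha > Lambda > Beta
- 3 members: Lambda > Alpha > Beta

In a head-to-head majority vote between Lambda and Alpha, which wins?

Ballots ranking Lambda above Alpha: 3.
Ballots ranking Alpha above Lambda: 13 − 3 = 10.
Alpha wins the head-to-head 10–3.

Alpha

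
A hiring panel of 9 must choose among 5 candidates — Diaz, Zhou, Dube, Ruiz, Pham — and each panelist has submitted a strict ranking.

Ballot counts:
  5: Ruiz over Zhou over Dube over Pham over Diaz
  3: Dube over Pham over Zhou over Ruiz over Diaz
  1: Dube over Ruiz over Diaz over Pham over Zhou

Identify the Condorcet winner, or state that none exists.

Ruiz

Pairwise majorities:
Diaz vs Zhou: 1 to 8, Zhou.
Diaz vs Dube: Diaz preferred on 0 ballots; Dube wins 9–0.
Diaz vs Ruiz: Diaz preferred on 0 ballots; Ruiz wins 9–0.
Diaz vs Pham: Diaz is ranked higher on 1 ballot, Pham on 8. Pham wins 8–1.
Zhou vs Dube: Zhou preferred on 5 ballots; Zhou wins 5–4.
Zhou vs Ruiz: Zhou is ranked higher on 3 ballots, Ruiz on 6. Ruiz wins 6–3.
Zhou vs Pham: Zhou is ranked higher on 5 ballots, Pham on 4. Zhou wins 5–4.
Dube vs Ruiz: 3+1 = 4 for Dube, 5 for Ruiz — Ruiz by 5–4.
Dube vs Pham: 5+3+1 = 9 for Dube, 0 for Pham — Dube by 9–0.
Ruiz vs Pham: 5+1 = 6 for Ruiz, 3 for Pham — Ruiz by 6–3.
Ruiz wins every pairwise contest, so Ruiz is the Condorcet winner.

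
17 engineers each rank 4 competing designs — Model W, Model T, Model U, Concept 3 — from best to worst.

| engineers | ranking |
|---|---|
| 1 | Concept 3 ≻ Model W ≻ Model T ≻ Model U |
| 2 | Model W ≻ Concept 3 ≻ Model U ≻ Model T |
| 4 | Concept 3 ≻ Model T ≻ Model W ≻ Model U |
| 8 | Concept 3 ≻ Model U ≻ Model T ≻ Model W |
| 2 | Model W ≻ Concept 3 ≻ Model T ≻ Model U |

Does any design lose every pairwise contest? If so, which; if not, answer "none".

none

Pairwise majorities:
Model W vs Model T: Model T wins 12–5.
Model W–Model U: Model W 9–8.
Model W vs Concept 3: Concept 3, 13–4.
Model T vs Model U: Model U wins 10–7.
Model T vs Concept 3: Concept 3 wins 17–0.
Model U vs Concept 3: Concept 3 wins 17–0.
Each design has at least one pairwise win (Model W beats Model U; Model T beats Model W; Model U beats Model T; Concept 3 beats Model W) — no Condorcet loser.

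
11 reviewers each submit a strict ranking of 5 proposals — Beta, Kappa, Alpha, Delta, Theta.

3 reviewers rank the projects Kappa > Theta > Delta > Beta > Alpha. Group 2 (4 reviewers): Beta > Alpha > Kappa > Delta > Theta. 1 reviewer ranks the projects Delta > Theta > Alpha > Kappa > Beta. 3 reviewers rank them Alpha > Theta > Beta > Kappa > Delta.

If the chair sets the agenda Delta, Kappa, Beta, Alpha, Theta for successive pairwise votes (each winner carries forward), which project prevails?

Theta

Round 1: Delta vs Kappa — 1–10, Kappa advances.
Round 2: Kappa vs Beta — 4–7, Beta advances.
Round 3: Beta vs Alpha — 7–4, Beta advances.
Round 4: Beta vs Theta — 4–7, Theta advances.
Theta survives the agenda.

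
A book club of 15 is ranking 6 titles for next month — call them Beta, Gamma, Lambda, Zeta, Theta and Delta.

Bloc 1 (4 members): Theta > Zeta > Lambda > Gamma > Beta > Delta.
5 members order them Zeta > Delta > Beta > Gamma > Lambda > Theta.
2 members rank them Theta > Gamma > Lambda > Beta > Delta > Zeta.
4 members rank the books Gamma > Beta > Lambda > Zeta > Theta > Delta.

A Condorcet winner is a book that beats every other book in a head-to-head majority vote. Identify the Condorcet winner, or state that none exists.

Zeta

Pairwise majorities:
Beta vs Gamma: 5 to 10, Gamma.
Beta vs Lambda: Beta preferred on 5+4 = 9 ballots; Beta wins 9–6.
Beta vs Zeta: 6 to 9, Zeta.
Beta vs Theta: 5+4 = 9 for Beta, 6 for Theta — Beta by 9–6.
Beta vs Delta: 10 to 5, Beta.
Gamma vs Lambda: 5+2+4 = 11 for Gamma, 4 for Lambda — Gamma by 11–4.
Gamma vs Zeta: 2+4 = 6 for Gamma, 9 for Zeta — Zeta by 9–6.
Gamma vs Theta: Gamma is ranked higher on 5+4 = 9 ballots, Theta on 6. Gamma wins 9–6.
Gamma vs Delta: 10 to 5, Gamma.
Lambda vs Zeta: 2+4 = 6 for Lambda, 9 for Zeta — Zeta by 9–6.
Lambda vs Theta: 5+4 = 9 for Lambda, 6 for Theta — Lambda by 9–6.
Lambda vs Delta: 4+2+4 = 10 for Lambda, 5 for Delta — Lambda by 10–5.
Zeta vs Theta: Zeta is ranked higher on 5+4 = 9 ballots, Theta on 6. Zeta wins 9–6.
Zeta vs Delta: 13 to 2, Zeta.
Theta vs Delta: Theta preferred on 4+2+4 = 10 ballots; Theta wins 10–5.
Only Zeta has no losses; Zeta is the Condorcet winner.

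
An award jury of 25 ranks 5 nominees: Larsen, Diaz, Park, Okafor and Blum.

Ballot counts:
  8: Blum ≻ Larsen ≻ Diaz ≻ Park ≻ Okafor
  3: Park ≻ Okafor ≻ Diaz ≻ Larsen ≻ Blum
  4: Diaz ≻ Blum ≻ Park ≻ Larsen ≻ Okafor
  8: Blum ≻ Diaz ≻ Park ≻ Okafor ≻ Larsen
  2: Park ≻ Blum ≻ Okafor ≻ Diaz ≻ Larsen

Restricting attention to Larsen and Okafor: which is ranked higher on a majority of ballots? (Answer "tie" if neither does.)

Okafor

Ballots ranking Larsen above Okafor: 8 + 4 = 12.
Ballots ranking Okafor above Larsen: 25 − 12 = 13.
Okafor wins the head-to-head 13–12.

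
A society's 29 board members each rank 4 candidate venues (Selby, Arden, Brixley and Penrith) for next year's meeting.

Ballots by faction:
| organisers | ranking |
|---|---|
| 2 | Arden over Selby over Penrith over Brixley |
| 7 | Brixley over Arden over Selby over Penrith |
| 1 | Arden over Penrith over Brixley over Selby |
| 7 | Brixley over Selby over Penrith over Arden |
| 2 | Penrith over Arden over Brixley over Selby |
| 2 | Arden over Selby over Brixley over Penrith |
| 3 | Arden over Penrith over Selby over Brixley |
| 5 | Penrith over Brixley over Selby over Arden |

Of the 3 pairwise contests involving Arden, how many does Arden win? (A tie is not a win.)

Arden against each rival (29 organisers):
Arden–Selby: Arden 17–12.
Arden–Brixley: Brixley 19–10.
Arden vs Penrith: Arden is ranked higher on 2+7+1+2+3 = 15 ballots, Penrith on 14. Arden wins 15–14.
Arden beats Selby, Penrith; loses to Brixley — 2 pairwise wins.

2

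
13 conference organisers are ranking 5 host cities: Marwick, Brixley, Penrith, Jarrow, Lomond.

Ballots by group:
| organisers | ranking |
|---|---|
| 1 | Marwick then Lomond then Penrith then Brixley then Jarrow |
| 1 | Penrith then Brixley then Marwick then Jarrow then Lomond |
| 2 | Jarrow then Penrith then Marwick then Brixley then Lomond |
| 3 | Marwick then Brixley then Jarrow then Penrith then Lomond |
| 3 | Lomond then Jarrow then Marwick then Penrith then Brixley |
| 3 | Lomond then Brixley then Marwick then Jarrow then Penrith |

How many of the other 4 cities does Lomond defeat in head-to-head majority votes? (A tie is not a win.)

3

Lomond against each rival (13 organisers):
Lomond–Marwick: Marwick 7–6.
Lomond vs Brixley: Lomond preferred on 1+3+3 = 7 ballots; Lomond wins 7–6.
Lomond vs Penrith: Lomond, 7–6.
Lomond vs Jarrow: Lomond wins 7–6.
Lomond beats Brixley, Penrith, Jarrow; loses to Marwick — 3 pairwise wins.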